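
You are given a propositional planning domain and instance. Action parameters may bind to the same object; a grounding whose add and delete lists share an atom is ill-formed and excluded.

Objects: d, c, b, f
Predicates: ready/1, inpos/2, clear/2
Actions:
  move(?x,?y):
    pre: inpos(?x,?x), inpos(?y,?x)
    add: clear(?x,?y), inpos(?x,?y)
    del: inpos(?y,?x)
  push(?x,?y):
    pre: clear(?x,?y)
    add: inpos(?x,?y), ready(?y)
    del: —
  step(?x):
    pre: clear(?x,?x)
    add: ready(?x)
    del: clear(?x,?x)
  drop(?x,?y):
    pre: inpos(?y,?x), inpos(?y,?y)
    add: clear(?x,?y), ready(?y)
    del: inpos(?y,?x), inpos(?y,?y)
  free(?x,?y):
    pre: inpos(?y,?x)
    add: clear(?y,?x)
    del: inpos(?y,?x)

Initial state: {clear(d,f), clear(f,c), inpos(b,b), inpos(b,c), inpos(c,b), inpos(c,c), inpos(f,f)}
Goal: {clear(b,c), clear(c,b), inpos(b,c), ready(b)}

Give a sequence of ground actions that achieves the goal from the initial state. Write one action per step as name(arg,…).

1. move(c,b)  →  {clear(c,b), clear(d,f), clear(f,c), inpos(b,b), inpos(c,b), inpos(c,c), inpos(f,f)}
2. move(b,c)  →  {clear(b,c), clear(c,b), clear(d,f), clear(f,c), inpos(b,b), inpos(b,c), inpos(c,c), inpos(f,f)}
3. push(c,b)  →  {clear(b,c), clear(c,b), clear(d,f), clear(f,c), inpos(b,b), inpos(b,c), inpos(c,b), inpos(c,c), inpos(f,f), ready(b)}

move(c,b); move(b,c); push(c,b)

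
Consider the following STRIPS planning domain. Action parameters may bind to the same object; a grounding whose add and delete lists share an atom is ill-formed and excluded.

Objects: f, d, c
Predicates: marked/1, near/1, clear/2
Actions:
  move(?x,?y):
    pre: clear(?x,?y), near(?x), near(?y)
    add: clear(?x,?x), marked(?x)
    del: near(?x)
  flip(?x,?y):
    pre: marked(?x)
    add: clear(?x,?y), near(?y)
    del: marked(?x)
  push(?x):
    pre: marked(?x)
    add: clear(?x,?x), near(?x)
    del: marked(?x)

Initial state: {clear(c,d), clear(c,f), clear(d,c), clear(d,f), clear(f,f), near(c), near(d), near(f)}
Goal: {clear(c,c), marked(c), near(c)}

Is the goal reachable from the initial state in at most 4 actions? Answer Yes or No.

1. move(f,f)  →  {clear(c,d), clear(c,f), clear(d,c), clear(d,f), clear(f,f), marked(f), near(c), near(d)}
2. move(c,d)  →  {clear(c,c), clear(c,d), clear(c,f), clear(d,c), clear(d,f), clear(f,f), marked(c), marked(f), near(d)}
3. flip(f,c)  →  {clear(c,c), clear(c,d), clear(c,f), clear(d,c), clear(d,f), clear(f,c), clear(f,f), marked(c), near(c), near(d)}
optimal plan length = 3; 3 ≤ 4

Yes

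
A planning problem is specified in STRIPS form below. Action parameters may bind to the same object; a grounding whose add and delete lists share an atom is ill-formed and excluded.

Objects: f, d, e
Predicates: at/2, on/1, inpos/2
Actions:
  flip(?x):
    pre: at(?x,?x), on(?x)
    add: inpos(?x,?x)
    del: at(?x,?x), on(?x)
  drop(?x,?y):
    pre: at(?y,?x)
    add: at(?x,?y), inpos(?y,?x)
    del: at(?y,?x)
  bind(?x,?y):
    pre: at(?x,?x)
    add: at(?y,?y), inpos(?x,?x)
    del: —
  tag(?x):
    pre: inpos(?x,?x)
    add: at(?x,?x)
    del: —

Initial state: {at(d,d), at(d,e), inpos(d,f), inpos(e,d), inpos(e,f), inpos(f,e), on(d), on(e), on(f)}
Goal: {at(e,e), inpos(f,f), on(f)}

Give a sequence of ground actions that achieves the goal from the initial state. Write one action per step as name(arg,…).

1. bind(d,f)  →  {at(d,d), at(d,e), at(f,f), inpos(d,d), inpos(d,f), inpos(e,d), inpos(e,f), inpos(f,e), on(d), on(e), on(f)}
2. bind(f,e)  →  {at(d,d), at(d,e), at(e,e), at(f,f), inpos(d,d), inpos(d,f), inpos(e,d), inpos(e,f), inpos(f,e), inpos(f,f), on(d), on(e), on(f)}

bind(d,f); bind(f,e)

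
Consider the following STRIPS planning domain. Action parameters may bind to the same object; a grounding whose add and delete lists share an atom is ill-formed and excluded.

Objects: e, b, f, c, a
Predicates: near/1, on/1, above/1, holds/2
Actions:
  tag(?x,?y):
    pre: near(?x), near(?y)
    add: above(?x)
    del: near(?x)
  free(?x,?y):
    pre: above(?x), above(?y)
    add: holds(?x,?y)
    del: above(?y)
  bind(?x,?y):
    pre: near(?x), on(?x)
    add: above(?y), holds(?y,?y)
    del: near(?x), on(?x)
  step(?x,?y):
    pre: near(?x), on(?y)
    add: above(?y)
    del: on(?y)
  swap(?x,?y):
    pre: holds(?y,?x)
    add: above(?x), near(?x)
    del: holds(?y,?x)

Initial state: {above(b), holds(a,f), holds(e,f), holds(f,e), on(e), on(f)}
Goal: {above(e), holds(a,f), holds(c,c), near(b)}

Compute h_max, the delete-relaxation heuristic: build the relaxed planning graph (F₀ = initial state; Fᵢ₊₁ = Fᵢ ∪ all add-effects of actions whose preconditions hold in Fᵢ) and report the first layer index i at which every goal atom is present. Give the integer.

2

F0 = init (6 atoms)
F1 = F0 ∪ {above(e), above(f), holds(b,b), near(e), near(f)}  (11 atoms)
F2 = F1 ∪ {above(a), above(c), holds(a,a), holds(b,e), holds(b,f), holds(c,c), holds(e,b), holds(e,e), holds(f,b), holds(f,f), near(b)}  (22 atoms)
goal ⊆ F2  ⇒  h_max = 2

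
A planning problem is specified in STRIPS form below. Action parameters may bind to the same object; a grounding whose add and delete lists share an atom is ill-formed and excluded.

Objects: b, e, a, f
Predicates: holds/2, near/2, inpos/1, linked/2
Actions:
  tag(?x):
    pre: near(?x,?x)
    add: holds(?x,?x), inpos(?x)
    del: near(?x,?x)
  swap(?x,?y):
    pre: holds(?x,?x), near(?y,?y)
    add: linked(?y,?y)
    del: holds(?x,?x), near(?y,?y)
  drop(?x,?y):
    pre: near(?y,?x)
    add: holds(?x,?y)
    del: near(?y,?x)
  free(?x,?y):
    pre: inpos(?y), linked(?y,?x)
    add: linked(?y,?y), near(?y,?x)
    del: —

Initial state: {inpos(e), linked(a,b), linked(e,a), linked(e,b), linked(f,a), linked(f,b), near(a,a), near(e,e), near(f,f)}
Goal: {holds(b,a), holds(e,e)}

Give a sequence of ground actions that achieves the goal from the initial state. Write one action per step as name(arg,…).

1. tag(e)  →  {holds(e,e), inpos(e), linked(a,b), linked(e,a), linked(e,b), linked(f,a), linked(f,b), near(a,a), near(f,f)}
2. tag(a)  →  {holds(a,a), holds(e,e), inpos(a), inpos(e), linked(a,b), linked(e,a), linked(e,b), linked(f,a), linked(f,b), near(f,f)}
3. free(b,a)  →  {holds(a,a), holds(e,e), inpos(a), inpos(e), linked(a,a), linked(a,b), linked(e,a), linked(e,b), linked(f,a), linked(f,b), near(a,b), near(f,f)}
4. drop(b,a)  →  {holds(a,a), holds(b,a), holds(e,e), inpos(a), inpos(e), linked(a,a), linked(a,b), linked(e,a), linked(e,b), linked(f,a), linked(f,b), near(f,f)}

tag(e); tag(a); free(b,a); drop(b,a)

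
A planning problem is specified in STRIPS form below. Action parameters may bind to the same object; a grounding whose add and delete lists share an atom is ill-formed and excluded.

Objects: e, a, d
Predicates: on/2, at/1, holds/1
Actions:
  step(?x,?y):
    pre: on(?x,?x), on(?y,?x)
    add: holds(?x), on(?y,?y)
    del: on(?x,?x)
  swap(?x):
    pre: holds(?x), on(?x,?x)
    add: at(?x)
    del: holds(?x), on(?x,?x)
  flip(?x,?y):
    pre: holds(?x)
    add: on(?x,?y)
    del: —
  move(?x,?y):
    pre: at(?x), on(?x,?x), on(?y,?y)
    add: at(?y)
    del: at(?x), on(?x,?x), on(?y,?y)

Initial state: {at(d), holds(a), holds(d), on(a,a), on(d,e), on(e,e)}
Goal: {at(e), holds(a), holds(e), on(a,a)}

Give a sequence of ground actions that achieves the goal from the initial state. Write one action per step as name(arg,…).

1. step(e,d)  →  {at(d), holds(a), holds(d), holds(e), on(a,a), on(d,d), on(d,e)}
2. flip(e,e)  →  {at(d), holds(a), holds(d), holds(e), on(a,a), on(d,d), on(d,e), on(e,e)}
3. move(d,e)  →  {at(e), holds(a), holds(d), holds(e), on(a,a), on(d,e)}

step(e,d); flip(e,e); move(d,e)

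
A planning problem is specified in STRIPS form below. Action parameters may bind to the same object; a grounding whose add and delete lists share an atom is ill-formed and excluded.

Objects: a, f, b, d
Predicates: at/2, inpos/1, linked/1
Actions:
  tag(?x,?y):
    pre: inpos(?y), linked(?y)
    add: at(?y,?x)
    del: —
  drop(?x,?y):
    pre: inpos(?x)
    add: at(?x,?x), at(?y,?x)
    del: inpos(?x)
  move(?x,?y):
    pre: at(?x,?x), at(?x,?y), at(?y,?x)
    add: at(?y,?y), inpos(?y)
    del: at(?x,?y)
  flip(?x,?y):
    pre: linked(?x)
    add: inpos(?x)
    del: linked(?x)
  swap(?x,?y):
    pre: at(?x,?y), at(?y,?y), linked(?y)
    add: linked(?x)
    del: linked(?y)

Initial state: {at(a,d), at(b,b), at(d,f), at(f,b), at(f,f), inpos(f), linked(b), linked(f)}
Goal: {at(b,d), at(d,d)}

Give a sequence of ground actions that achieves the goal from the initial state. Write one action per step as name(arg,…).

tag(d,f); move(f,d); drop(d,b)

1. tag(d,f)  →  {at(a,d), at(b,b), at(d,f), at(f,b), at(f,d), at(f,f), inpos(f), linked(b), linked(f)}
2. move(f,d)  →  {at(a,d), at(b,b), at(d,d), at(d,f), at(f,b), at(f,f), inpos(d), inpos(f), linked(b), linked(f)}
3. drop(d,b)  →  {at(a,d), at(b,b), at(b,d), at(d,d), at(d,f), at(f,b), at(f,f), inpos(f), linked(b), linked(f)}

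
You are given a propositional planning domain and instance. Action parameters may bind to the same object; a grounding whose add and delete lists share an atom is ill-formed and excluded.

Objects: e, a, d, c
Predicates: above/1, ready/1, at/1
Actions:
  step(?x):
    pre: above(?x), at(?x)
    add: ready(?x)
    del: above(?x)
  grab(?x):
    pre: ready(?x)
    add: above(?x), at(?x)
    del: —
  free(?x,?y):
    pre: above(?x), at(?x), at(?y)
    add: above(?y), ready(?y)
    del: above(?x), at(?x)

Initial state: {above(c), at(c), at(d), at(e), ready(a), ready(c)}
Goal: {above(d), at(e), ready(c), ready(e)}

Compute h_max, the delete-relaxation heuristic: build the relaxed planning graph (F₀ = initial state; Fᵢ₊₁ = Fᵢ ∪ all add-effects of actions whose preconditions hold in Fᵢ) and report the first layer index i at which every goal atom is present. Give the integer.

F0 = init (6 atoms)
F1 = F0 ∪ {above(a), above(d), above(e), at(a), ready(d), ready(e)}  (12 atoms)
goal ⊆ F1  ⇒  h_max = 1

1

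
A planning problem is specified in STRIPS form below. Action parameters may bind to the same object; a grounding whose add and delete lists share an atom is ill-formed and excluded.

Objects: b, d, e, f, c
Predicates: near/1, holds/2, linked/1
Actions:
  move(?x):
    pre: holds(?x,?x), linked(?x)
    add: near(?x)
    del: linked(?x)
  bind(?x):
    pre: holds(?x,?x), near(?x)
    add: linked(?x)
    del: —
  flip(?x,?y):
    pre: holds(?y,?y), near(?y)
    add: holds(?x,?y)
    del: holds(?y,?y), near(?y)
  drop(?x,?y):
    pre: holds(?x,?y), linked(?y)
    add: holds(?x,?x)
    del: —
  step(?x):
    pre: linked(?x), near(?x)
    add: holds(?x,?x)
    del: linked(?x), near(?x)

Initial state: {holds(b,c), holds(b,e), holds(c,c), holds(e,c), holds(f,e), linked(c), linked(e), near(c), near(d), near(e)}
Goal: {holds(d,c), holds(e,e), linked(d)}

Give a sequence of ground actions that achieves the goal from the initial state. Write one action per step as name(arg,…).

1. flip(d,c)  →  {holds(b,c), holds(b,e), holds(d,c), holds(e,c), holds(f,e), linked(c), linked(e), near(d), near(e)}
2. drop(d,c)  →  {holds(b,c), holds(b,e), holds(d,c), holds(d,d), holds(e,c), holds(f,e), linked(c), linked(e), near(d), near(e)}
3. bind(d)  →  {holds(b,c), holds(b,e), holds(d,c), holds(d,d), holds(e,c), holds(f,e), linked(c), linked(d), linked(e), near(d), near(e)}
4. drop(e,c)  →  {holds(b,c), holds(b,e), holds(d,c), holds(d,d), holds(e,c), holds(e,e), holds(f,e), linked(c), linked(d), linked(e), near(d), near(e)}

flip(d,c); drop(d,c); bind(d); drop(e,c)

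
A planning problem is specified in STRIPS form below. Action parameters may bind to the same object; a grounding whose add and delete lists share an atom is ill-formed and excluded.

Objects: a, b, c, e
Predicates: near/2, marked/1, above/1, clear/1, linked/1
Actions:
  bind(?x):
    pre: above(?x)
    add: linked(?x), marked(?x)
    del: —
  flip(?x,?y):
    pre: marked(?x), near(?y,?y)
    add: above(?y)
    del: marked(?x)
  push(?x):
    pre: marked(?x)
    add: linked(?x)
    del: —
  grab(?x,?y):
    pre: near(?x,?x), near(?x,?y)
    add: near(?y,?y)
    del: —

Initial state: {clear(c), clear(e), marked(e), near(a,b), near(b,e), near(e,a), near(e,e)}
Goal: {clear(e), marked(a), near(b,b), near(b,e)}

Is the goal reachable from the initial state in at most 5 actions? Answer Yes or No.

1. grab(e,a)  →  {clear(c), clear(e), marked(e), near(a,a), near(a,b), near(b,e), near(e,a), near(e,e)}
2. flip(e,a)  →  {above(a), clear(c), clear(e), near(a,a), near(a,b), near(b,e), near(e,a), near(e,e)}
3. bind(a)  →  {above(a), clear(c), clear(e), linked(a), marked(a), near(a,a), near(a,b), near(b,e), near(e,a), near(e,e)}
4. grab(a,b)  →  {above(a), clear(c), clear(e), linked(a), marked(a), near(a,a), near(a,b), near(b,b), near(b,e), near(e,a), near(e,e)}
optimal plan length = 4; 4 ≤ 5

Yes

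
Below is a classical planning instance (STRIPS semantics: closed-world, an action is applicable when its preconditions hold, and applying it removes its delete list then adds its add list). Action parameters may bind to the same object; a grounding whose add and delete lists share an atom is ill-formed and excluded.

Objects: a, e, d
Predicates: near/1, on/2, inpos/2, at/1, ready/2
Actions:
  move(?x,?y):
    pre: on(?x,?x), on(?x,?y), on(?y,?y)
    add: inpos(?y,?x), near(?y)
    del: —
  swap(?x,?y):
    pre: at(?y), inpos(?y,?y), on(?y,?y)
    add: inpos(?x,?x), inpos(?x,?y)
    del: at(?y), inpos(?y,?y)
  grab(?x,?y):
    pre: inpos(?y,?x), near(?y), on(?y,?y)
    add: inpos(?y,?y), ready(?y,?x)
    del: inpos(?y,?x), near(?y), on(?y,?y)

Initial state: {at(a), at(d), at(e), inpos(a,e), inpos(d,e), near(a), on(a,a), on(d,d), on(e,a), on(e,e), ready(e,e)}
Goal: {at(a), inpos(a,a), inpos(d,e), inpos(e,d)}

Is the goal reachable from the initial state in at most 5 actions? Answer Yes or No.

Yes

1. move(a,a)  →  {at(a), at(d), at(e), inpos(a,a), inpos(a,e), inpos(d,e), near(a), on(a,a), on(d,d), on(e,a), on(e,e), ready(e,e)}
2. move(d,d)  →  {at(a), at(d), at(e), inpos(a,a), inpos(a,e), inpos(d,d), inpos(d,e), near(a), near(d), on(a,a), on(d,d), on(e,a), on(e,e), ready(e,e)}
3. swap(e,d)  →  {at(a), at(e), inpos(a,a), inpos(a,e), inpos(d,e), inpos(e,d), inpos(e,e), near(a), near(d), on(a,a), on(d,d), on(e,a), on(e,e), ready(e,e)}
optimal plan length = 3; 3 ≤ 5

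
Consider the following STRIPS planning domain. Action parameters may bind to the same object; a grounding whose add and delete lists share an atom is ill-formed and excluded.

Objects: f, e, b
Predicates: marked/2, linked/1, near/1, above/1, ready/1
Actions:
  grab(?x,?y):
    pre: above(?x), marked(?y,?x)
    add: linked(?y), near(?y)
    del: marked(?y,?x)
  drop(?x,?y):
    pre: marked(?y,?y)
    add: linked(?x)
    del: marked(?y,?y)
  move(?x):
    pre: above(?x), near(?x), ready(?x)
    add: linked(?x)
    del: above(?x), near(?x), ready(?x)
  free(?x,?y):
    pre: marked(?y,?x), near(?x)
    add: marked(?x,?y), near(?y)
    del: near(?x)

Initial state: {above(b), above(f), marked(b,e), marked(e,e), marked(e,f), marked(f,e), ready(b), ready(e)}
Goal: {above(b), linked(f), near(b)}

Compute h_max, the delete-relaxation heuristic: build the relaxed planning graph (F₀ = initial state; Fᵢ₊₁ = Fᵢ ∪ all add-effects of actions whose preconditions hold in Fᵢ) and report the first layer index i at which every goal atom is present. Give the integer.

F0 = init (8 atoms)
F1 = F0 ∪ {linked(b), linked(e), linked(f), near(e)}  (12 atoms)
F2 = F1 ∪ {marked(e,b), near(b), near(f)}  (15 atoms)
goal ⊆ F2  ⇒  h_max = 2

2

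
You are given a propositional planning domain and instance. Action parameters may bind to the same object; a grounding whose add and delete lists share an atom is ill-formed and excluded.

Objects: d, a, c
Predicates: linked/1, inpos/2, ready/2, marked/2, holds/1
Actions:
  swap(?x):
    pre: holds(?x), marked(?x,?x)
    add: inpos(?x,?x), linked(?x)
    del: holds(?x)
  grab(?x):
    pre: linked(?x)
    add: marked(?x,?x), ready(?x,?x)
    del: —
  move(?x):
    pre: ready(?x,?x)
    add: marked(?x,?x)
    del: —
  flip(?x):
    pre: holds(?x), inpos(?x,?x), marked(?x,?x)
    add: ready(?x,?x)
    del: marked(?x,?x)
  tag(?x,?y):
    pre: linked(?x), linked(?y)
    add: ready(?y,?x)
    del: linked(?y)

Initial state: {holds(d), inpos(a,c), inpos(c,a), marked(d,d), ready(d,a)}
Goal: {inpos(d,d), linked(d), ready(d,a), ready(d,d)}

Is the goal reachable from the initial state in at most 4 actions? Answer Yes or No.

Yes

1. swap(d)  →  {inpos(a,c), inpos(c,a), inpos(d,d), linked(d), marked(d,d), ready(d,a)}
2. grab(d)  →  {inpos(a,c), inpos(c,a), inpos(d,d), linked(d), marked(d,d), ready(d,a), ready(d,d)}
optimal plan length = 2; 2 ≤ 4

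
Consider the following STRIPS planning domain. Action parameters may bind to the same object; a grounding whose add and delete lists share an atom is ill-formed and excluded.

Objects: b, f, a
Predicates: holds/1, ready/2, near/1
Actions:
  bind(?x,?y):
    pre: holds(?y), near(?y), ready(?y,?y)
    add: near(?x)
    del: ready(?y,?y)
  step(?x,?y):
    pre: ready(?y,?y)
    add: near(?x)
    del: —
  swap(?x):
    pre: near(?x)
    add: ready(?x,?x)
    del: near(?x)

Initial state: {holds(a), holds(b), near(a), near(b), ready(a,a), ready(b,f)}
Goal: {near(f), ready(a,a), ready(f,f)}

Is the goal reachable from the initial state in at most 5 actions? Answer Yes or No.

Yes

1. step(f,a)  →  {holds(a), holds(b), near(a), near(b), near(f), ready(a,a), ready(b,f)}
2. swap(f)  →  {holds(a), holds(b), near(a), near(b), ready(a,a), ready(b,f), ready(f,f)}
3. step(f,f)  →  {holds(a), holds(b), near(a), near(b), near(f), ready(a,a), ready(b,f), ready(f,f)}
optimal plan length = 3; 3 ≤ 5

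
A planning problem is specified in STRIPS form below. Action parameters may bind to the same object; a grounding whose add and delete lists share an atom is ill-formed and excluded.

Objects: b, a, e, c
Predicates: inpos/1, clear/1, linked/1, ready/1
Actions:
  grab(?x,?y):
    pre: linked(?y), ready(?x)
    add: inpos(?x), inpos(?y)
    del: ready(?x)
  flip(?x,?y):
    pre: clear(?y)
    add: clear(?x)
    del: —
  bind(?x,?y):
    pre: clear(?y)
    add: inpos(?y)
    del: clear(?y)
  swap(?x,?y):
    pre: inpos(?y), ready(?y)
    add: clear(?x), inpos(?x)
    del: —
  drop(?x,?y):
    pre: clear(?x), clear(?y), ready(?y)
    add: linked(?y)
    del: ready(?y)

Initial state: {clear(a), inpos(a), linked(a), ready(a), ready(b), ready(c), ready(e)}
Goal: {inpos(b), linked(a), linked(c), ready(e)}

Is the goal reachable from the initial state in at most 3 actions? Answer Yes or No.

Yes

1. grab(b,a)  →  {clear(a), inpos(a), inpos(b), linked(a), ready(a), ready(c), ready(e)}
2. flip(c,a)  →  {clear(a), clear(c), inpos(a), inpos(b), linked(a), ready(a), ready(c), ready(e)}
3. drop(a,c)  →  {clear(a), clear(c), inpos(a), inpos(b), linked(a), linked(c), ready(a), ready(e)}
optimal plan length = 3; 3 ≤ 3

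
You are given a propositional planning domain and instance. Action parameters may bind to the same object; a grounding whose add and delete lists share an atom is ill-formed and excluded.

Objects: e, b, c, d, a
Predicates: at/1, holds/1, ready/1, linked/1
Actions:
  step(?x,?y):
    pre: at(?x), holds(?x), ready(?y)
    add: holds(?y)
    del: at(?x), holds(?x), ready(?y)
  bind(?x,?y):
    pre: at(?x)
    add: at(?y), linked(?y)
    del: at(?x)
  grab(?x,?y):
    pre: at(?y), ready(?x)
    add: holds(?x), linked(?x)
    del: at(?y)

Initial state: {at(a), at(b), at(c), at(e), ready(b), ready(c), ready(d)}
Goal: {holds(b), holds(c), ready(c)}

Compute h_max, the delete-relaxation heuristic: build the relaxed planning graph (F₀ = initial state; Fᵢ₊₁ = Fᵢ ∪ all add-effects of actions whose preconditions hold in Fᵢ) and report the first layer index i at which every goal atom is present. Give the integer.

F0 = init (7 atoms)
F1 = F0 ∪ {at(d), holds(b), holds(c), holds(d), linked(a), linked(b), linked(c), linked(d), linked(e)}  (16 atoms)
goal ⊆ F1  ⇒  h_max = 1

1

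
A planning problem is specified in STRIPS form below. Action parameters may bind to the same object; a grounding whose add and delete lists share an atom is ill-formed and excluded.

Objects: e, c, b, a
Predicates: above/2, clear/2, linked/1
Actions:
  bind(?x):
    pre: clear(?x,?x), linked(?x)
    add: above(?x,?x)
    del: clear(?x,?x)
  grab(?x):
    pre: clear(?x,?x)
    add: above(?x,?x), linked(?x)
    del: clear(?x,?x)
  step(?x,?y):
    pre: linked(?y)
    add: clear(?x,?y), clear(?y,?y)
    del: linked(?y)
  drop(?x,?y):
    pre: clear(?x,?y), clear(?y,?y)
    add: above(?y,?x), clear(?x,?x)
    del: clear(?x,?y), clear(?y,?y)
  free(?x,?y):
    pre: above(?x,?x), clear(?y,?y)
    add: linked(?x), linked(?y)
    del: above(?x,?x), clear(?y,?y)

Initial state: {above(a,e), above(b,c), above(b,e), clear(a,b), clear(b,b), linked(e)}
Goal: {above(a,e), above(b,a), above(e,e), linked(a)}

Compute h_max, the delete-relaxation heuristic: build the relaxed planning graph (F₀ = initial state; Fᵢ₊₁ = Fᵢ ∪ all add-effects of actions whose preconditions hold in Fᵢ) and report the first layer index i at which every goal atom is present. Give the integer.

2

F0 = init (6 atoms)
F1 = F0 ∪ {above(b,a), above(b,b), clear(a,a), clear(a,e), clear(b,e), clear(c,e), clear(e,e), linked(b)}  (14 atoms)
F2 = F1 ∪ {above(a,a), above(e,a), above(e,b), above(e,c), above(e,e), clear(c,b), clear(c,c), clear(e,b), linked(a)}  (23 atoms)
goal ⊆ F2  ⇒  h_max = 2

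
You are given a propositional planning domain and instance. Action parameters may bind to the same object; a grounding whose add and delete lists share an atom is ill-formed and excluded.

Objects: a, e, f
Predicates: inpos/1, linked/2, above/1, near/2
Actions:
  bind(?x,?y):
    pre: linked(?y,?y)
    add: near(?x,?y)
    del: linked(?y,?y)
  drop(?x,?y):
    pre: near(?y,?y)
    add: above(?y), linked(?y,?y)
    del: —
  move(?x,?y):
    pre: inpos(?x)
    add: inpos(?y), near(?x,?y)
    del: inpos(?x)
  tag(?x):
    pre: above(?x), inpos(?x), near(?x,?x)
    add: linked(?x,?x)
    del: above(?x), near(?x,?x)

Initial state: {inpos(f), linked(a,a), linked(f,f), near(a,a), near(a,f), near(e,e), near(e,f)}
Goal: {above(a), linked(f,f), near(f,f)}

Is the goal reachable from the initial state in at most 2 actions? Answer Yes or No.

1. bind(f,f)  →  {inpos(f), linked(a,a), near(a,a), near(a,f), near(e,e), near(e,f), near(f,f)}
2. drop(a,a)  →  {above(a), inpos(f), linked(a,a), near(a,a), near(a,f), near(e,e), near(e,f), near(f,f)}
3. drop(a,f)  →  {above(a), above(f), inpos(f), linked(a,a), linked(f,f), near(a,a), near(a,f), near(e,e), near(e,f), near(f,f)}
optimal plan length = 3; 3 > 2

No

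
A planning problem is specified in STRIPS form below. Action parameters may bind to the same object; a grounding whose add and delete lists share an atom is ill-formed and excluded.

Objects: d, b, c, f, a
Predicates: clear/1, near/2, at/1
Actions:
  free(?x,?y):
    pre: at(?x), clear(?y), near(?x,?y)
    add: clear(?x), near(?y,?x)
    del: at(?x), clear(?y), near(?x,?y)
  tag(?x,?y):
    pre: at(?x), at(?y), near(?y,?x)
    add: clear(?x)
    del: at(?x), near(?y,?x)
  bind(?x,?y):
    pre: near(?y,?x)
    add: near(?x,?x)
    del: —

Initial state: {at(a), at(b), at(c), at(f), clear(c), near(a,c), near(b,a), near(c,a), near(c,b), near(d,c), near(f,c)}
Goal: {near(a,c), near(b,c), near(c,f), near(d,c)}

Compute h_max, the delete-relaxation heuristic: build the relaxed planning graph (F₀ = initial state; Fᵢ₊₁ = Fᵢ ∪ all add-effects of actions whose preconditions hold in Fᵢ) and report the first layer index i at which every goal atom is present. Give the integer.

2

F0 = init (11 atoms)
F1 = F0 ∪ {clear(a), clear(b), clear(f), near(a,a), near(b,b), near(c,c), near(c,f)}  (18 atoms)
F2 = F1 ∪ {near(a,b), near(b,c), near(f,f)}  (21 atoms)
goal ⊆ F2  ⇒  h_max = 2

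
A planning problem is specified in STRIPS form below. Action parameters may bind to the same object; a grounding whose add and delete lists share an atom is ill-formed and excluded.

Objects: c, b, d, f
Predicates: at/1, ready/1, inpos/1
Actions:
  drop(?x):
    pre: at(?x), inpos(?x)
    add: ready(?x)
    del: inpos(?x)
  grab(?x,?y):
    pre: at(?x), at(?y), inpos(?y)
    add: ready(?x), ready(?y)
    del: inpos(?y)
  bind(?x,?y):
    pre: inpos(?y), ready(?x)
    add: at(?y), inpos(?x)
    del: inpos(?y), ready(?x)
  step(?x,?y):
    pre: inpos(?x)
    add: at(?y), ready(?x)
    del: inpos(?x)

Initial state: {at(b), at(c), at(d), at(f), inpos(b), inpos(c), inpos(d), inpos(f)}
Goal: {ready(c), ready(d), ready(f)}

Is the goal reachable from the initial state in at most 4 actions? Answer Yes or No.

Yes

1. drop(c)  →  {at(b), at(c), at(d), at(f), inpos(b), inpos(d), inpos(f), ready(c)}
2. grab(d,f)  →  {at(b), at(c), at(d), at(f), inpos(b), inpos(d), ready(c), ready(d), ready(f)}
optimal plan length = 2; 2 ≤ 4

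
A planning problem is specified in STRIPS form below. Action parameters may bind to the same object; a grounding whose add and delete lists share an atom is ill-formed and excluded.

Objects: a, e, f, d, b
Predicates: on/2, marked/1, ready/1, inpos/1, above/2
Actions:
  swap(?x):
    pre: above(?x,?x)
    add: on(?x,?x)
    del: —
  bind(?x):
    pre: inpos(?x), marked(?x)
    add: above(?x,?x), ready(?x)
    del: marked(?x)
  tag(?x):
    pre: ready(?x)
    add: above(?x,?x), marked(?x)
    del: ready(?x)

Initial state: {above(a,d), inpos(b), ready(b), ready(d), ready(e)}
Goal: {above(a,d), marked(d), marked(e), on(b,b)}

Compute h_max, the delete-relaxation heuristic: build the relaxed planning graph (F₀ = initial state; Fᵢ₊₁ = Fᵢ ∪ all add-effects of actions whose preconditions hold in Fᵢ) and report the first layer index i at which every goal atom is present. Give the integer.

F0 = init (5 atoms)
F1 = F0 ∪ {above(b,b), above(d,d), above(e,e), marked(b), marked(d), marked(e)}  (11 atoms)
F2 = F1 ∪ {on(b,b), on(d,d), on(e,e)}  (14 atoms)
goal ⊆ F2  ⇒  h_max = 2

2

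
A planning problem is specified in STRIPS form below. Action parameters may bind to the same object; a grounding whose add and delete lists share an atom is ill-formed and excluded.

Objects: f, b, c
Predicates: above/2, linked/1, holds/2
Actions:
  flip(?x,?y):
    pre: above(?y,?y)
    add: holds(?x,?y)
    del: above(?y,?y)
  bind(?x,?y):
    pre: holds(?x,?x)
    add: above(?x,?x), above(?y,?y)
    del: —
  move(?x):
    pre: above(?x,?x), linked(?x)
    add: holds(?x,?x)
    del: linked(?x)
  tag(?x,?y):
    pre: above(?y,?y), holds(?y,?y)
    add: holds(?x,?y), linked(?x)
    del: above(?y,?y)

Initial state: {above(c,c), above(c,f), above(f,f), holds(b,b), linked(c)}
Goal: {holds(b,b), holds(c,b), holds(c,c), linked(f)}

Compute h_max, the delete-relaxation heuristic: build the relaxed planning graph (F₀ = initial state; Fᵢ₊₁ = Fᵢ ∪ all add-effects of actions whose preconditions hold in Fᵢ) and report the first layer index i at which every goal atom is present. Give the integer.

F0 = init (5 atoms)
F1 = F0 ∪ {above(b,b), holds(b,c), holds(b,f), holds(c,c), holds(c,f), holds(f,c), holds(f,f)}  (12 atoms)
F2 = F1 ∪ {holds(c,b), holds(f,b), linked(b), linked(f)}  (16 atoms)
goal ⊆ F2  ⇒  h_max = 2

2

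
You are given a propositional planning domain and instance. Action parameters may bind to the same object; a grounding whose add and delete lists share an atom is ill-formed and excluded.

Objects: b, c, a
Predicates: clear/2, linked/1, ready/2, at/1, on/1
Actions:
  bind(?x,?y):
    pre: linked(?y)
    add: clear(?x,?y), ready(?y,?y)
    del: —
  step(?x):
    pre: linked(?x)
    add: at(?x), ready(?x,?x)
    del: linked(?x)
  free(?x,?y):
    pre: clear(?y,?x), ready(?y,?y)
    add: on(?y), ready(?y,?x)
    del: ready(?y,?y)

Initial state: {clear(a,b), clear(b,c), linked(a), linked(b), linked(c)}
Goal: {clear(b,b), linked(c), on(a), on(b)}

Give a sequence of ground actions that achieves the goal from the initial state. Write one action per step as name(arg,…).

bind(b,b); bind(b,a); free(b,a); free(c,b)

1. bind(b,b)  →  {clear(a,b), clear(b,b), clear(b,c), linked(a), linked(b), linked(c), ready(b,b)}
2. bind(b,a)  →  {clear(a,b), clear(b,a), clear(b,b), clear(b,c), linked(a), linked(b), linked(c), ready(a,a), ready(b,b)}
3. free(b,a)  →  {clear(a,b), clear(b,a), clear(b,b), clear(b,c), linked(a), linked(b), linked(c), on(a), ready(a,b), ready(b,b)}
4. free(c,b)  →  {clear(a,b), clear(b,a), clear(b,b), clear(b,c), linked(a), linked(b), linked(c), on(a), on(b), ready(a,b), ready(b,c)}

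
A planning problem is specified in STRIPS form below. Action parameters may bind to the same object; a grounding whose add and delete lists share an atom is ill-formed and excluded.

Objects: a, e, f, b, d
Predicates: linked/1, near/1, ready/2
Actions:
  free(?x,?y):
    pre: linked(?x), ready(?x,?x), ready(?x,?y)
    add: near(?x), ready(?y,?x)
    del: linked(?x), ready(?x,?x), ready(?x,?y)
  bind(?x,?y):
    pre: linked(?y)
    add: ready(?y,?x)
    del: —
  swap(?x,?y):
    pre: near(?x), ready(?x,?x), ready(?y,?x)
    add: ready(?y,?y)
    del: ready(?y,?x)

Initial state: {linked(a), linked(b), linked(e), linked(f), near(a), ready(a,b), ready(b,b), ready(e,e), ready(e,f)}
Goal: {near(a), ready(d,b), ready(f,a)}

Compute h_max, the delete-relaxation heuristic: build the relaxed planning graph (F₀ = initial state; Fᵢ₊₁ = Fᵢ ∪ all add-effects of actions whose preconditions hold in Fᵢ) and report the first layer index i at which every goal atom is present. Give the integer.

2

F0 = init (9 atoms)
F1 = F0 ∪ {near(e), ready(a,a), ready(a,d), ready(a,e), ready(a,f), ready(b,a), ready(b,d), ready(b,e), ready(b,f), ready(e,a), ready(e,b), ready(e,d), ready(f,a), ready(f,b), ready(f,d), ready(f,e), ready(f,f)}  (26 atoms)
F2 = F1 ∪ {near(b), near(f), ready(d,a), ready(d,b), ready(d,e), ready(d,f)}  (32 atoms)
goal ⊆ F2  ⇒  h_max = 2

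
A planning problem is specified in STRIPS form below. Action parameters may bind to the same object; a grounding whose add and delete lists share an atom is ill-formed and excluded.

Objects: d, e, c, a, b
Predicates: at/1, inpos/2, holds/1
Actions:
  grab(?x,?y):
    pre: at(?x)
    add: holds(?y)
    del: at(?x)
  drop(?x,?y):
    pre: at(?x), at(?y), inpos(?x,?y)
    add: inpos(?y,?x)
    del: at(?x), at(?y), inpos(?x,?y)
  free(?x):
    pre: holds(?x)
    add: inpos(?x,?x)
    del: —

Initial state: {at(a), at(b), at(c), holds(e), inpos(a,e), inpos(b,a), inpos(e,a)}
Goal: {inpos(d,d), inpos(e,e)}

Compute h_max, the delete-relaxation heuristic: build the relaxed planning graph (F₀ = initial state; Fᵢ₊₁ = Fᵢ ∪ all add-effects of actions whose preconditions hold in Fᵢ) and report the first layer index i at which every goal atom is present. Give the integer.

F0 = init (7 atoms)
F1 = F0 ∪ {holds(a), holds(b), holds(c), holds(d), inpos(a,b), inpos(e,e)}  (13 atoms)
F2 = F1 ∪ {inpos(a,a), inpos(b,b), inpos(c,c), inpos(d,d)}  (17 atoms)
goal ⊆ F2  ⇒  h_max = 2

2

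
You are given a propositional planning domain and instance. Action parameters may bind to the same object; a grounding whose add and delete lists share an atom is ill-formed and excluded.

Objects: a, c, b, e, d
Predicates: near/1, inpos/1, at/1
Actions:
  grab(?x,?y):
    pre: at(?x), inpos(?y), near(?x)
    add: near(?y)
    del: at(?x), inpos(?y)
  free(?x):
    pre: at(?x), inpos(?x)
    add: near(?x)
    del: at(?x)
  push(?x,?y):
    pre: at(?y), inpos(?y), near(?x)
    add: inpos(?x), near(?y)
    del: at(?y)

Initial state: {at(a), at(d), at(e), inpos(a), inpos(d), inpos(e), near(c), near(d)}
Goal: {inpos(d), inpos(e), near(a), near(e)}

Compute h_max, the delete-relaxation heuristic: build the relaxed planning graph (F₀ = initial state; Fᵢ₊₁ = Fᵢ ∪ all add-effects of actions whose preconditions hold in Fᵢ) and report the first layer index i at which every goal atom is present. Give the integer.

F0 = init (8 atoms)
F1 = F0 ∪ {inpos(c), near(a), near(e)}  (11 atoms)
goal ⊆ F1  ⇒  h_max = 1

1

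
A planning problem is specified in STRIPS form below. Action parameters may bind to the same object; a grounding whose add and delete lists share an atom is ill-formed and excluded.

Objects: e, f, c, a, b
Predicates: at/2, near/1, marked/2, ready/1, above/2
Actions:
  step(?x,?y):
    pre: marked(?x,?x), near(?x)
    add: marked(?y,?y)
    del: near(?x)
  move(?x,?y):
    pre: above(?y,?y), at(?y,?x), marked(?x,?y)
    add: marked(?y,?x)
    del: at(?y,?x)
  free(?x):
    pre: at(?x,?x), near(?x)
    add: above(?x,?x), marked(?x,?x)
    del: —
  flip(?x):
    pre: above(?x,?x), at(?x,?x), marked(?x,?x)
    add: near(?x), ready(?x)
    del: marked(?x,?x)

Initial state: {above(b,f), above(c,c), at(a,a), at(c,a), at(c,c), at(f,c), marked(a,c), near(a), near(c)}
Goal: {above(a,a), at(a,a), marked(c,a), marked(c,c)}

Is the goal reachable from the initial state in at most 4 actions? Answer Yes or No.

1. move(a,c)  →  {above(b,f), above(c,c), at(a,a), at(c,c), at(f,c), marked(a,c), marked(c,a), near(a), near(c)}
2. free(c)  →  {above(b,f), above(c,c), at(a,a), at(c,c), at(f,c), marked(a,c), marked(c,a), marked(c,c), near(a), near(c)}
3. free(a)  →  {above(a,a), above(b,f), above(c,c), at(a,a), at(c,c), at(f,c), marked(a,a), marked(a,c), marked(c,a), marked(c,c), near(a), near(c)}
optimal plan length = 3; 3 ≤ 4

Yes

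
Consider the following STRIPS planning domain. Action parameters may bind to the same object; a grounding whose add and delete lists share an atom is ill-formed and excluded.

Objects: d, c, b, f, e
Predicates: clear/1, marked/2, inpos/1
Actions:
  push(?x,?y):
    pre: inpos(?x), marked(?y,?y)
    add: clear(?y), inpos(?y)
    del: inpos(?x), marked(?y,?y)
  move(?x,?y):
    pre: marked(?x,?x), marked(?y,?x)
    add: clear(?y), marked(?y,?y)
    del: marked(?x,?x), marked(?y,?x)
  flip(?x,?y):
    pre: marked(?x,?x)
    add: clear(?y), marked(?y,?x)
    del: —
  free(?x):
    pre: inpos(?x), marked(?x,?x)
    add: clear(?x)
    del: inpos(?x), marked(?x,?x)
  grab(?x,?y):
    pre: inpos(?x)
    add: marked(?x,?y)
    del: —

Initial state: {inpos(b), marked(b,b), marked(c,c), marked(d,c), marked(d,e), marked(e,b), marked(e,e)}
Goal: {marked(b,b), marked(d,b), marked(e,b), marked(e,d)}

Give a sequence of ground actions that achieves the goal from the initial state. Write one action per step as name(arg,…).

1. push(b,e)  →  {clear(e), inpos(e), marked(b,b), marked(c,c), marked(d,c), marked(d,e), marked(e,b)}
2. flip(b,d)  →  {clear(d), clear(e), inpos(e), marked(b,b), marked(c,c), marked(d,b), marked(d,c), marked(d,e), marked(e,b)}
3. grab(e,d)  →  {clear(d), clear(e), inpos(e), marked(b,b), marked(c,c), marked(d,b), marked(d,c), marked(d,e), marked(e,b), marked(e,d)}

push(b,e); flip(b,d); grab(e,d)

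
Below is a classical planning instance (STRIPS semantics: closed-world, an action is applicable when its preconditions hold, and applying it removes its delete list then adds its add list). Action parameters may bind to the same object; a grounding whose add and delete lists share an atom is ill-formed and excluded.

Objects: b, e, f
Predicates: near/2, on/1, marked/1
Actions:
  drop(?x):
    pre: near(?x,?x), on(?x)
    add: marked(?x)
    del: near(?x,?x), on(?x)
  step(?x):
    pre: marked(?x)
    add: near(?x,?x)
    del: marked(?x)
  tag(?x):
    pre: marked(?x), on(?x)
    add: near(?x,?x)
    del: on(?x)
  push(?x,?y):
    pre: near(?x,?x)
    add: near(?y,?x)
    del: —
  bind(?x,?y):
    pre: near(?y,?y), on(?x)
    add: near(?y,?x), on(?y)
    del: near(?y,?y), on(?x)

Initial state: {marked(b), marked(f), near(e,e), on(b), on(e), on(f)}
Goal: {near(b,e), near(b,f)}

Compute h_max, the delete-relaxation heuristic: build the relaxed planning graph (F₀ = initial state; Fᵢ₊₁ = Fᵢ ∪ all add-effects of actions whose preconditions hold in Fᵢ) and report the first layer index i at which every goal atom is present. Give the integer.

F0 = init (6 atoms)
F1 = F0 ∪ {marked(e), near(b,b), near(b,e), near(e,b), near(e,f), near(f,e), near(f,f)}  (13 atoms)
F2 = F1 ∪ {near(b,f), near(f,b)}  (15 atoms)
goal ⊆ F2  ⇒  h_max = 2

2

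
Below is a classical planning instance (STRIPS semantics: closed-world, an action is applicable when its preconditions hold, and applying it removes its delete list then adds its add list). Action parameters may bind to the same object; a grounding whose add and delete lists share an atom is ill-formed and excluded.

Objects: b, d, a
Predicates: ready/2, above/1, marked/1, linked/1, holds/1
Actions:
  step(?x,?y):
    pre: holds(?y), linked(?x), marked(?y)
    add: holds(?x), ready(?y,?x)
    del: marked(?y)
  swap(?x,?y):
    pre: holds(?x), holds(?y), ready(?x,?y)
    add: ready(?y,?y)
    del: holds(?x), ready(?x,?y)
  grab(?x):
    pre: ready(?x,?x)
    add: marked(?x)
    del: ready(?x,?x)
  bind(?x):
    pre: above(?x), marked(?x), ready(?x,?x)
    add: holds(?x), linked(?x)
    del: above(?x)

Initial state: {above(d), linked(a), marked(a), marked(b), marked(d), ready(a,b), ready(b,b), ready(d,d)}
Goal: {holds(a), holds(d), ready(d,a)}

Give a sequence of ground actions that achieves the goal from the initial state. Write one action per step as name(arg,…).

bind(d); step(a,d)

1. bind(d)  →  {holds(d), linked(a), linked(d), marked(a), marked(b), marked(d), ready(a,b), ready(b,b), ready(d,d)}
2. step(a,d)  →  {holds(a), holds(d), linked(a), linked(d), marked(a), marked(b), ready(a,b), ready(b,b), ready(d,a), ready(d,d)}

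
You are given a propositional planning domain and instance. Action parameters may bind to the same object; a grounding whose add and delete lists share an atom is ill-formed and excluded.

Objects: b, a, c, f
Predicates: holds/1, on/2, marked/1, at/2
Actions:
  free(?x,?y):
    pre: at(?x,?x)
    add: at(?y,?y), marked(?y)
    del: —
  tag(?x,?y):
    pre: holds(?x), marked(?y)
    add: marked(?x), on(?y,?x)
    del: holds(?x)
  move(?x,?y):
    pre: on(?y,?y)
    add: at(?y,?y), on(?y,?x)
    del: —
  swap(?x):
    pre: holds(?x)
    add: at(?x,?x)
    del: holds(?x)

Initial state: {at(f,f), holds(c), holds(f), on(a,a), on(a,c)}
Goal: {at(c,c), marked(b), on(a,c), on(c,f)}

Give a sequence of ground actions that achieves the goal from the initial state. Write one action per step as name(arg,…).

free(f,b); free(b,c); tag(f,c)

1. free(f,b)  →  {at(b,b), at(f,f), holds(c), holds(f), marked(b), on(a,a), on(a,c)}
2. free(b,c)  →  {at(b,b), at(c,c), at(f,f), holds(c), holds(f), marked(b), marked(c), on(a,a), on(a,c)}
3. tag(f,c)  →  {at(b,b), at(c,c), at(f,f), holds(c), marked(b), marked(c), marked(f), on(a,a), on(a,c), on(c,f)}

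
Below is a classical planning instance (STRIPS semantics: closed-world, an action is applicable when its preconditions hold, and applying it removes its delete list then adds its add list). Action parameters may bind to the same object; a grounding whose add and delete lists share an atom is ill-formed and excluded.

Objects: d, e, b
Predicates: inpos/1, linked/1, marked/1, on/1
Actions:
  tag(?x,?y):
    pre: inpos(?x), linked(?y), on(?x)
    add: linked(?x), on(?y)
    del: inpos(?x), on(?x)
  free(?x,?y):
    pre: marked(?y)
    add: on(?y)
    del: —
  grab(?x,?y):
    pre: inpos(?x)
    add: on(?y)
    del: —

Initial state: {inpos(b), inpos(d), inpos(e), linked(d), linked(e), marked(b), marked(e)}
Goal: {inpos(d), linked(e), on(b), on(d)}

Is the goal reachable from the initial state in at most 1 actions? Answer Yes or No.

No

1. free(d,b)  →  {inpos(b), inpos(d), inpos(e), linked(d), linked(e), marked(b), marked(e), on(b)}
2. grab(d,d)  →  {inpos(b), inpos(d), inpos(e), linked(d), linked(e), marked(b), marked(e), on(b), on(d)}
optimal plan length = 2; 2 > 1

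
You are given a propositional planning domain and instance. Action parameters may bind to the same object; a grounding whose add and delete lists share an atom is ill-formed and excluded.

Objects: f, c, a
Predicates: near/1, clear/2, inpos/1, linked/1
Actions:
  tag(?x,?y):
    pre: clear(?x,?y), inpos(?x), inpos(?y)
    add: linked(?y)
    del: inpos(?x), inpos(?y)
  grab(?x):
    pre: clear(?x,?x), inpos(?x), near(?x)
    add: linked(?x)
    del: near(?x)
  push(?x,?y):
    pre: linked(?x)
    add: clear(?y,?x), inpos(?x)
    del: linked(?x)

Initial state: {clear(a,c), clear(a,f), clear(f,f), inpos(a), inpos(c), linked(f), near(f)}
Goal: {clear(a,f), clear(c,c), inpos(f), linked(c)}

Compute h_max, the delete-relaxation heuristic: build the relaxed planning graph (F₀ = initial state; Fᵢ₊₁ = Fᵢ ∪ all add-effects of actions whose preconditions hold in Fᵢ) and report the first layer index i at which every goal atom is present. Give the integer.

2

F0 = init (7 atoms)
F1 = F0 ∪ {clear(c,f), inpos(f), linked(c)}  (10 atoms)
F2 = F1 ∪ {clear(c,c), clear(f,c)}  (12 atoms)
goal ⊆ F2  ⇒  h_max = 2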